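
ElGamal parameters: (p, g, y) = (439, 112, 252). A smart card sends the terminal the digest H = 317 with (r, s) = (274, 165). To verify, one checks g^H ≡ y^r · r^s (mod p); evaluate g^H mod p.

162

Squares mod 439: 112^1≡112, 112^2≡252, 112^4≡288, 112^8≡412, 112^16≡290, 112^32≡251, 112^64≡224, 112^128≡130, 112^256≡218
317 = 256 + 32 + 16 + 8 + 4 + 1, so 112^317 ≡ 218·251·290·412·288·112 ≡ 162 (mod 439)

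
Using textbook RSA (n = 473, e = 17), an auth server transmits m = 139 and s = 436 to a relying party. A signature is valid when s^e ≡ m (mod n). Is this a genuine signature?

forged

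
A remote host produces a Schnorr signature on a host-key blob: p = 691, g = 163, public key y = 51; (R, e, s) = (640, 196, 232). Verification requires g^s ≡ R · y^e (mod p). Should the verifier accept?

reject

g^s mod p:
163^2 = 26569 ≡ 311
163^4 ≡ 311^2 = 96721 ≡ 672
163^8 ≡ 672^2 = 451584 ≡ 361
163^16 ≡ 361^2 = 130321 ≡ 413
163^32 ≡ 413^2 = 170569 ≡ 583
163^64 ≡ 583^2 = 339889 ≡ 608
163^128 ≡ 608^2 = 369664 ≡ 670
232 = 128 + 64 + 32 + 8, so 163^232 ≡ 670·608·583·361 ≡ 311 (mod 691)
R · y^e mod p:
51^2 = 2601 ≡ 528
51^4 ≡ 528^2 = 278784 ≡ 311
51^8 ≡ 311^2 = 96721 ≡ 672
51^16 ≡ 672^2 = 451584 ≡ 361
51^32 ≡ 361^2 = 130321 ≡ 413
51^64 ≡ 413^2 = 170569 ≡ 583
51^128 ≡ 583^2 = 339889 ≡ 608
196 = 128 + 64 + 4, so 51^196 ≡ 608·583·311 ≡ 310 (mod 691)
640·310 = 198400 ≡ 83 (mod 691)
311 ≠ 83; the check fails.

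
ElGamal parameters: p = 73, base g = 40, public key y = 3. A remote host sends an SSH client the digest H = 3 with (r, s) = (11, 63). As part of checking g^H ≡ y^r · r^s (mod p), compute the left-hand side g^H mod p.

Squares mod 73: 40^1≡40, 40^2≡67
3 = 2 + 1, so 40^3 ≡ 67·40 ≡ 52 (mod 73)

52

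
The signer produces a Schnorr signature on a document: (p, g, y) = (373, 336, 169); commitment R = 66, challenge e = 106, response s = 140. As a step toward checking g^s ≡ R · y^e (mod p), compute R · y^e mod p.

179

169^106 mod 373 = 144
R · y^e ≡ 66·144 = 9504 ≡ 179 (mod 373)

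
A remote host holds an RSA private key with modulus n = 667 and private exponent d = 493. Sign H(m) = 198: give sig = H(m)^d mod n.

Squares mod 667: (H(m))^1≡198, (H(m))^2≡518, (H(m))^4≡190, (H(m))^8≡82, (H(m))^16≡54, (H(m))^32≡248, (H(m))^64≡140, (H(m))^128≡257, (H(m))^256≡16
493 = 256 + 128 + 64 + 32 + 8 + 4 + 1, so (H(m))^493 ≡ 16·257·140·248·82·190·198 ≡ 136 (mod 667)

136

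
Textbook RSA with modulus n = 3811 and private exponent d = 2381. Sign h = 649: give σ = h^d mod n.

h^2 ≡ 649^2 = 421201 ≡ 1991
h^4 ≡ 1991^2 = 3964081 ≡ 641
h^8 ≡ 641^2 = 410881 ≡ 3104
h^16 ≡ 3104^2 = 9634816 ≡ 608
h^32 ≡ 608^2 = 369664 ≡ 3808
h^64 ≡ 3808^2 = 14500864 ≡ 9
h^128 ≡ 9^2 = 81
h^256 ≡ 81^2 = 6561 ≡ 2750
h^512 ≡ 2750^2 = 7562500 ≡ 1476
h^1024 ≡ 1476^2 = 2178576 ≡ 2495
h^2048 ≡ 2495^2 = 6225025 ≡ 1662
2381 = 2048 + 256 + 64 + 8 + 4 + 1, so h^2381 ≡ 1662·2750·9·3104·641·649 ≡ 3533 (mod 3811)

3533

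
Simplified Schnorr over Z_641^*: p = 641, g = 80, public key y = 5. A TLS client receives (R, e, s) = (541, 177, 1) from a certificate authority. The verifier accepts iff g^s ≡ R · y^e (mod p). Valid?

g^s mod p:
80^1 mod 641 = 80
R · y^e mod p:
5^177 mod 641 = 512
541·512 = 276992 ≡ 80 (mod 641)
80 ≡ 80 (mod 641); signature holds.

yes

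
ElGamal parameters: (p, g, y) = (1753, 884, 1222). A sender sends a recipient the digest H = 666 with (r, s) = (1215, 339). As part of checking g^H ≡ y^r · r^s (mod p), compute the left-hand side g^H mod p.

612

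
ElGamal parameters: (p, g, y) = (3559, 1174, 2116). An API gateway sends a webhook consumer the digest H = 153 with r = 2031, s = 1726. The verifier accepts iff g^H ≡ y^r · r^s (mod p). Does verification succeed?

Left side g^H mod p:
Squares mod 3559: 1174^1≡1174, 1174^2≡943, 1174^4≡3058, 1174^8≡1871, 1174^16≡2144, 1174^32≡2067, 1174^64≡1689, 1174^128≡1962
153 = 128 + 16 + 8 + 1, so 1174^153 ≡ 1962·2144·1871·1174 ≡ 2091 (mod 3559)
Right side y^r · r^s mod p:
Squares mod 3559: 2116^1≡2116, 2116^2≡234, 2116^4≡1371, 2116^8≡489, 2116^16≡668, 2116^32≡1349, 2116^64≡1152, 2116^128≡3156, 2116^256≡2254, 2116^512≡1823, 2116^1024≡2782
2031 = 1024 + 512 + 256 + 128 + 64 + 32 + 8 + 4 + 2 + 1, so 2116^2031 ≡ 2782·1823·2254·3156·1152·1349·489·1371·234·2116 ≡ 2826 (mod 3559)
Squares mod 3559: 2031^1≡2031, 2031^2≡80, 2031^4≡2841, 2031^8≡3028, 2031^16≡800, 2031^32≡2939, 2031^64≡28, 2031^128≡784, 2031^256≡2508, 2031^512≡1311, 2031^1024≡3283
1726 = 1024 + 512 + 128 + 32 + 16 + 8 + 4 + 2, so 2031^1726 ≡ 3283·1311·784·2939·800·3028·2841·80 ≡ 3319 (mod 3559)
2826·3319 = 9379494 ≡ 1529 (mod 3559)
2091 ≠ 1529, so verification fails.

fails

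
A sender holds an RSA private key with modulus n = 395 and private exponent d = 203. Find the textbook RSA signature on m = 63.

187

m^2 ≡ 63^2 = 3969 ≡ 19
m^4 ≡ 19^2 = 361
m^8 ≡ 361^2 = 130321 ≡ 366
m^16 ≡ 366^2 = 133956 ≡ 51
m^32 ≡ 51^2 = 2601 ≡ 231
m^64 ≡ 231^2 = 53361 ≡ 36
m^128 ≡ 36^2 = 1296 ≡ 111
203 = 128 + 64 + 8 + 2 + 1, so m^203 ≡ 111·36·366·19·63 ≡ 187 (mod 395)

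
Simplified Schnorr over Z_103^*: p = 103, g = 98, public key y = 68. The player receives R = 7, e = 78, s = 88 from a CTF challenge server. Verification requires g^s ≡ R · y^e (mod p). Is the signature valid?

valid

g^s mod p:
98^88 mod 103 = 4
R · y^e mod p:
68^78 mod 103 = 30
7·30 = 210 ≡ 4 (mod 103)
4 ≡ 4 (mod 103); signature holds.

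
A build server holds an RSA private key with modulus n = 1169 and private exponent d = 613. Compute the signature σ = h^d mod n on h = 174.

Squares mod 1169: h^1≡174, h^2≡1051, h^4≡1065, h^8≡295, h^16≡519, h^32≡491, h^64≡267, h^128≡1149, h^256≡400, h^512≡1016
613 = 512 + 64 + 32 + 4 + 1, so h^613 ≡ 1016·267·491·1065·174 ≡ 825 (mod 1169)

825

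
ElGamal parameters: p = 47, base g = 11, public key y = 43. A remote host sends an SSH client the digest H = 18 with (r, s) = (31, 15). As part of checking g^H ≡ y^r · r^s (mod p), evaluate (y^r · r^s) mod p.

43^31 mod 47 = 29
31^15 mod 47 = 19
y^r · r^s ≡ 29·19 = 551 ≡ 34 (mod 47)

34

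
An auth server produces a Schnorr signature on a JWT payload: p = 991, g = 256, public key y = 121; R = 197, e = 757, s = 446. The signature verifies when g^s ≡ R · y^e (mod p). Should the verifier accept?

g^s mod p:
256^446 mod 991 = 317
R · y^e mod p:
121^757 mod 991 = 535
197·535 = 105395 ≡ 349 (mod 991)
317 ≠ 349; the check fails.

reject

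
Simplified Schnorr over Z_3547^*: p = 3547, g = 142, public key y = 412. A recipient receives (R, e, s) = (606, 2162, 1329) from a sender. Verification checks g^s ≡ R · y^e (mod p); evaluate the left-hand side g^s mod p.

142^2 = 20164 ≡ 2429
142^4 ≡ 2429^2 = 5900041 ≡ 1380
142^8 ≡ 1380^2 = 1904400 ≡ 3208
142^16 ≡ 3208^2 = 10291264 ≡ 1417
142^32 ≡ 1417^2 = 2007889 ≡ 287
142^64 ≡ 287^2 = 82369 ≡ 788
142^128 ≡ 788^2 = 620944 ≡ 219
142^256 ≡ 219^2 = 47961 ≡ 1850
142^512 ≡ 1850^2 = 3422500 ≡ 3192
142^1024 ≡ 3192^2 = 10188864 ≡ 1880
1329 = 1024 + 256 + 32 + 16 + 1, so 142^1329 ≡ 1880·1850·287·1417·142 ≡ 3313 (mod 3547)

3313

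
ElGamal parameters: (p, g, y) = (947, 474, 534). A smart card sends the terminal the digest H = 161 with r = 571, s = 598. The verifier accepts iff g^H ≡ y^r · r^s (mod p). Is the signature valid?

valid

Left side g^H mod p:
474^2 = 224676 ≡ 237
474^4 ≡ 237^2 = 56169 ≡ 296
474^8 ≡ 296^2 = 87616 ≡ 492
474^16 ≡ 492^2 = 242064 ≡ 579
474^32 ≡ 579^2 = 335241 ≡ 3
474^64 ≡ 3^2 = 9
474^128 ≡ 9^2 = 81
161 = 128 + 32 + 1, so 474^161 ≡ 81·3·474 ≡ 595 (mod 947)
Right side y^r · r^s mod p:
534^2 = 285156 ≡ 109
534^4 ≡ 109^2 = 11881 ≡ 517
534^8 ≡ 517^2 = 267289 ≡ 235
534^16 ≡ 235^2 = 55225 ≡ 299
534^32 ≡ 299^2 = 89401 ≡ 383
534^64 ≡ 383^2 = 146689 ≡ 851
534^128 ≡ 851^2 = 724201 ≡ 693
534^256 ≡ 693^2 = 480249 ≡ 120
534^512 ≡ 120^2 = 14400 ≡ 195
571 = 512 + 32 + 16 + 8 + 2 + 1, so 534^571 ≡ 195·383·299·235·109·534 ≡ 8 (mod 947)
571^2 = 326041 ≡ 273
571^4 ≡ 273^2 = 74529 ≡ 663
571^8 ≡ 663^2 = 439569 ≡ 161
571^16 ≡ 161^2 = 25921 ≡ 352
571^32 ≡ 352^2 = 123904 ≡ 794
571^64 ≡ 794^2 = 630436 ≡ 681
571^128 ≡ 681^2 = 463761 ≡ 678
571^256 ≡ 678^2 = 459684 ≡ 389
571^512 ≡ 389^2 = 151321 ≡ 748
598 = 512 + 64 + 16 + 4 + 2, so 571^598 ≡ 748·681·352·663·273 ≡ 903 (mod 947)
8·903 = 7224 ≡ 595 (mod 947)
595 ≡ 595 (mod 947), so the signature is genuine.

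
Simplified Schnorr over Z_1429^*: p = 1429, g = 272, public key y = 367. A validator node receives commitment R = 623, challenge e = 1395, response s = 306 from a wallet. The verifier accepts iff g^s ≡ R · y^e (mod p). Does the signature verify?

verifies

g^s mod p:
Squares mod 1429: 272^1≡272, 272^2≡1105, 272^4≡659, 272^8≡1294, 272^16≡1077, 272^32≡1010, 272^64≡1223, 272^128≡995, 272^256≡1157
306 = 256 + 32 + 16 + 2, so 272^306 ≡ 1157·1010·1077·1105 ≡ 1 (mod 1429)
R · y^e mod p:
Squares mod 1429: 367^1≡367, 367^2≡363, 367^4≡301, 367^8≡574, 367^16≡806, 367^32≡870, 367^64≡959, 367^128≡834, 367^256≡1062, 367^512≡363, 367^1024≡301
1395 = 1024 + 256 + 64 + 32 + 16 + 2 + 1, so 367^1395 ≡ 301·1062·959·870·806·363·367 ≡ 367 (mod 1429)
623·367 = 228641 ≡ 1 (mod 1429)
1 ≡ 1 (mod 1429); signature holds.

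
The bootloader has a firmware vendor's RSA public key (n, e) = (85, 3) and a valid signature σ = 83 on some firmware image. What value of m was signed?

77

Squares mod 85: σ^1≡83, σ^2≡4
3 = 2 + 1, so σ^3 ≡ 4·83 ≡ 77 (mod 85)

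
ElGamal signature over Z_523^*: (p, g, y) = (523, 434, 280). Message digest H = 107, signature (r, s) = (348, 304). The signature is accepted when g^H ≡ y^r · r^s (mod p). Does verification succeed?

Left side g^H mod p:
Squares mod 523: 434^1≡434, 434^2≡76, 434^4≡23, 434^8≡6, 434^16≡36, 434^32≡250, 434^64≡263
107 = 64 + 32 + 8 + 2 + 1, so 434^107 ≡ 263·250·6·76·434 ≡ 300 (mod 523)
Right side y^r · r^s mod p:
Squares mod 523: 280^1≡280, 280^2≡473, 280^4≡408, 280^8≡150, 280^16≡11, 280^32≡121, 280^64≡520, 280^128≡9, 280^256≡81
348 = 256 + 64 + 16 + 8 + 4, so 280^348 ≡ 81·520·11·150·408 ≡ 1 (mod 523)
Squares mod 523: 348^1≡348, 348^2≡291, 348^4≡478, 348^8≡456, 348^16≡305, 348^32≡454, 348^64≡54, 348^128≡301, 348^256≡122
304 = 256 + 32 + 16, so 348^304 ≡ 122·454·305 ≡ 440 (mod 523)
1·440 = 440 ≡ 440 (mod 523)
300 ≠ 440, so verification fails.

fails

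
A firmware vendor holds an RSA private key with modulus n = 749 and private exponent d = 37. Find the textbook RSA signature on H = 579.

362

H^2 ≡ 579^2 = 335241 ≡ 438
H^4 ≡ 438^2 = 191844 ≡ 100
H^8 ≡ 100^2 = 10000 ≡ 263
H^16 ≡ 263^2 = 69169 ≡ 261
H^32 ≡ 261^2 = 68121 ≡ 711
37 = 32 + 4 + 1, so H^37 ≡ 711·100·579 ≡ 362 (mod 749)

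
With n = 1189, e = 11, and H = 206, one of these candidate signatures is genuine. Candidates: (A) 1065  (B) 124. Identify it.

B

Candidate A: 1065^2 = 1134225 ≡ 1108; 1065^4 ≡ 1108^2 = 1227664 ≡ 616; 1065^8 ≡ 616^2 = 379456 ≡ 165; 11 = 8 + 2 + 1, so 1065^11 ≡ 165·1108·1065 ≡ 983 (mod 1189)
Candidate B: 124^2 = 15376 ≡ 1108; 124^4 ≡ 1108^2 = 1227664 ≡ 616; 124^8 ≡ 616^2 = 379456 ≡ 165; 11 = 8 + 2 + 1, so 124^11 ≡ 165·1108·124 ≡ 206 (mod 1189)
  → matches H = 206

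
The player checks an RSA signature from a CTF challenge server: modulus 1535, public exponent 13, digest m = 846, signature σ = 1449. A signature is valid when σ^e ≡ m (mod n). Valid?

no

σ^2 ≡ 1449^2 = 2099601 ≡ 1256
σ^4 ≡ 1256^2 = 1577536 ≡ 1091
σ^8 ≡ 1091^2 = 1190281 ≡ 656
13 = 8 + 4 + 1, so σ^13 ≡ 656·1091·1449 ≡ 574 (mod 1535)
574 ≠ 846, so verification fails.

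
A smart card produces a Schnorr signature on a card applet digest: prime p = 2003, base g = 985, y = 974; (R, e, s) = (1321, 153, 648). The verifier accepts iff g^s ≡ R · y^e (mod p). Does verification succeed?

passes

g^s mod p:
985^2 = 970225 ≡ 773
985^4 ≡ 773^2 = 597529 ≡ 635
985^8 ≡ 635^2 = 403225 ≡ 622
985^16 ≡ 622^2 = 386884 ≡ 305
985^32 ≡ 305^2 = 93025 ≡ 887
985^64 ≡ 887^2 = 786769 ≡ 1593
985^128 ≡ 1593^2 = 2537649 ≡ 1851
985^256 ≡ 1851^2 = 3426201 ≡ 1071
985^512 ≡ 1071^2 = 1147041 ≡ 1325
648 = 512 + 128 + 8, so 985^648 ≡ 1325·1851·622 ≡ 826 (mod 2003)
R · y^e mod p:
974^2 = 948676 ≡ 1257
974^4 ≡ 1257^2 = 1580049 ≡ 1685
974^8 ≡ 1685^2 = 2839225 ≡ 974
974^16 ≡ 974^2 = 948676 ≡ 1257
974^32 ≡ 1257^2 = 1580049 ≡ 1685
974^64 ≡ 1685^2 = 2839225 ≡ 974
974^128 ≡ 974^2 = 948676 ≡ 1257
153 = 128 + 16 + 8 + 1, so 974^153 ≡ 1257·1257·974·974 ≡ 874 (mod 2003)
1321·874 = 1154554 ≡ 826 (mod 2003)
826 ≡ 826 (mod 2003); signature holds.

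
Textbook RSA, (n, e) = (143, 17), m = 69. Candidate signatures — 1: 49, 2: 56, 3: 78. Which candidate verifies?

Candidate 1: Squares mod 143: 49^1≡49, 49^2≡113, 49^4≡42, 49^8≡48, 49^16≡16; 17 = 16 + 1, so 49^17 ≡ 16·49 ≡ 69 (mod 143)
  → matches m = 69
Candidate 2: Squares mod 143: 56^1≡56, 56^2≡133, 56^4≡100, 56^8≡133, 56^16≡100; 17 = 16 + 1, so 56^17 ≡ 100·56 ≡ 23 (mod 143)
Candidate 3: Squares mod 143: 78^1≡78, 78^2≡78, 78^4≡78, 78^8≡78, 78^16≡78; 17 = 16 + 1, so 78^17 ≡ 78·78 ≡ 78 (mod 143)

1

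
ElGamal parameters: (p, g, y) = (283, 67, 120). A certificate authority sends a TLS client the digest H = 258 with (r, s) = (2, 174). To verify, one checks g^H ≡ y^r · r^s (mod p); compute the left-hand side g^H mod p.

86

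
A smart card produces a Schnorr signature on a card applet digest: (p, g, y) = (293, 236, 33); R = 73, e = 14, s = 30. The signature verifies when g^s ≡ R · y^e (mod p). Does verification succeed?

g^s mod p:
236^30 mod 293 = 148
R · y^e mod p:
33^14 mod 293 = 287
73·287 = 20951 ≡ 148 (mod 293)
148 ≡ 148 (mod 293); signature holds.

passes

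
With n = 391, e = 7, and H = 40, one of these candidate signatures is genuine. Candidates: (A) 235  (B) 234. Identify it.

A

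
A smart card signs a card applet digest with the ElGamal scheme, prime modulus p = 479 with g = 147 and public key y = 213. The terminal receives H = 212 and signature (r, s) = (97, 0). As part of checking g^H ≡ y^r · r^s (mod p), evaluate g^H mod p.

356

147^2 = 21609 ≡ 54
147^4 ≡ 54^2 = 2916 ≡ 42
147^8 ≡ 42^2 = 1764 ≡ 327
147^16 ≡ 327^2 = 106929 ≡ 112
147^32 ≡ 112^2 = 12544 ≡ 90
147^64 ≡ 90^2 = 8100 ≡ 436
147^128 ≡ 436^2 = 190096 ≡ 412
212 = 128 + 64 + 16 + 4, so 147^212 ≡ 412·436·112·42 ≡ 356 (mod 479)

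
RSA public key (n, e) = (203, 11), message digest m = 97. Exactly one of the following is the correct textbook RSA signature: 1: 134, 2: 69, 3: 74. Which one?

Candidate 1: Squares mod 203: 134^1≡134, 134^2≡92, 134^4≡141, 134^8≡190; 11 = 8 + 2 + 1, so 134^11 ≡ 190·92·134 ≡ 106 (mod 203)
Candidate 2: Squares mod 203: 69^1≡69, 69^2≡92, 69^4≡141, 69^8≡190; 11 = 8 + 2 + 1, so 69^11 ≡ 190·92·69 ≡ 97 (mod 203)
  → matches m = 97
Candidate 3: Squares mod 203: 74^1≡74, 74^2≡198, 74^4≡25, 74^8≡16; 11 = 8 + 2 + 1, so 74^11 ≡ 16·198·74 ≡ 170 (mod 203)

2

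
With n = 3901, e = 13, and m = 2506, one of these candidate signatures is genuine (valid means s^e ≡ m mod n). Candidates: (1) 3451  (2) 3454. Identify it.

1

Candidate 1: Squares mod 3901: 3451^1≡3451, 3451^2≡3549, 3451^4≡2973, 3451^8≡2964; 13 = 8 + 4 + 1, so 3451^13 ≡ 2964·2973·3451 ≡ 2506 (mod 3901)
  → matches m = 2506
Candidate 2: Squares mod 3901: 3454^1≡3454, 3454^2≡858, 3454^4≡2776, 3454^8≡1701; 13 = 8 + 4 + 1, so 3454^13 ≡ 1701·2776·3454 ≡ 2501 (mod 3901)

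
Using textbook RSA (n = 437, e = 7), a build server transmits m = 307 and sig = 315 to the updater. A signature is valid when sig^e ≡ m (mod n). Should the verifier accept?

reject

Squares mod 437: sig^1≡315, sig^2≡26, sig^4≡239
7 = 4 + 2 + 1, so sig^7 ≡ 239·26·315 ≡ 87 (mod 437)
87 ≠ 307, so verification fails.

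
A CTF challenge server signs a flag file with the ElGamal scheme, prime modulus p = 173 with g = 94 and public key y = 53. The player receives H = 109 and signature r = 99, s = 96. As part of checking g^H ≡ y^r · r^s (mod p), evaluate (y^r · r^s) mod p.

Squares mod 173: 53^1≡53, 53^2≡41, 53^4≡124, 53^8≡152, 53^16≡95, 53^32≡29, 53^64≡149
99 = 64 + 32 + 2 + 1, so 53^99 ≡ 149·29·41·53 ≡ 131 (mod 173)
Squares mod 173: 99^1≡99, 99^2≡113, 99^4≡140, 99^8≡51, 99^16≡6, 99^32≡36, 99^64≡85
96 = 64 + 32, so 99^96 ≡ 85·36 ≡ 119 (mod 173)
y^r · r^s ≡ 131·119 = 15589 ≡ 19 (mod 173)

19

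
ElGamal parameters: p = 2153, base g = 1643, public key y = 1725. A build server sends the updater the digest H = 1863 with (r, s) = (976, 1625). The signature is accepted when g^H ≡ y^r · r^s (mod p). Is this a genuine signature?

genuine

Left side g^H mod p:
Squares mod 2153: 1643^1≡1643, 1643^2≡1740, 1643^4≡482, 1643^8≡1953, 1643^16≡1246, 1643^32≡203, 1643^64≡302, 1643^128≡778, 1643^256≡291, 1643^512≡714, 1643^1024≡1688
1863 = 1024 + 512 + 256 + 64 + 4 + 2 + 1, so 1643^1863 ≡ 1688·714·291·302·482·1740·1643 ≡ 515 (mod 2153)
Right side y^r · r^s mod p:
Squares mod 2153: 1725^1≡1725, 1725^2≡179, 1725^4≡1899, 1725^8≡2079, 1725^16≡1170, 1725^32≡1745, 1725^64≡683, 1725^128≡1441, 1725^256≡989, 1725^512≡659
976 = 512 + 256 + 128 + 64 + 16, so 1725^976 ≡ 659·989·1441·683·1170 ≡ 102 (mod 2153)
Squares mod 2153: 976^1≡976, 976^2≡950, 976^4≡393, 976^8≡1586, 976^16≡692, 976^32≡898, 976^64≡1182, 976^128≡1980, 976^256≡1940, 976^512≡156, 976^1024≡653
1625 = 1024 + 512 + 64 + 16 + 8 + 1, so 976^1625 ≡ 653·156·1182·692·1586·976 ≡ 1757 (mod 2153)
102·1757 = 179214 ≡ 515 (mod 2153)
515 ≡ 515 (mod 2153), so the signature is genuine.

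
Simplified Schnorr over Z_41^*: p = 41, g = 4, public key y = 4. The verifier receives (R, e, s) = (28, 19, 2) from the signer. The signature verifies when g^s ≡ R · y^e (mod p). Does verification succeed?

fails

g^s mod p:
4^2 = 16
R · y^e mod p:
4^2 = 16
4^4 ≡ 16^2 = 256 ≡ 10
4^8 ≡ 10^2 = 100 ≡ 18
4^16 ≡ 18^2 = 324 ≡ 37
19 = 16 + 2 + 1, so 4^19 ≡ 37·16·4 ≡ 31 (mod 41)
28·31 = 868 ≡ 7 (mod 41)
16 ≠ 7; the check fails.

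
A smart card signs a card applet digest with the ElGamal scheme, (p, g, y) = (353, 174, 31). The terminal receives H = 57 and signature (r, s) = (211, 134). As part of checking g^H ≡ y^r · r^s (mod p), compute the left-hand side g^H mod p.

220

174^2 = 30276 ≡ 271
174^4 ≡ 271^2 = 73441 ≡ 17
174^8 ≡ 17^2 = 289
174^16 ≡ 289^2 = 83521 ≡ 213
174^32 ≡ 213^2 = 45369 ≡ 185
57 = 32 + 16 + 8 + 1, so 174^57 ≡ 185·213·289·174 ≡ 220 (mod 353)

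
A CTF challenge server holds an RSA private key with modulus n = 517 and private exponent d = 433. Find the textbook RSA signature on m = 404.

61

m^2 ≡ 404^2 = 163216 ≡ 361
m^4 ≡ 361^2 = 130321 ≡ 37
m^8 ≡ 37^2 = 1369 ≡ 335
m^16 ≡ 335^2 = 112225 ≡ 36
m^32 ≡ 36^2 = 1296 ≡ 262
m^64 ≡ 262^2 = 68644 ≡ 400
m^128 ≡ 400^2 = 160000 ≡ 247
m^256 ≡ 247^2 = 61009 ≡ 3
433 = 256 + 128 + 32 + 16 + 1, so m^433 ≡ 3·247·262·36·404 ≡ 61 (mod 517)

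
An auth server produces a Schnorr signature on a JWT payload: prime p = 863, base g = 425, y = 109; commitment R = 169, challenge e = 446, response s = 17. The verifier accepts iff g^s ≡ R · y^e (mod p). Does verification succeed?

g^s mod p:
Squares mod 863: 425^1≡425, 425^2≡258, 425^4≡113, 425^8≡687, 425^16≡771
17 = 16 + 1, so 425^17 ≡ 771·425 ≡ 598 (mod 863)
R · y^e mod p:
Squares mod 863: 109^1≡109, 109^2≡662, 109^4≡703, 109^8≡573, 109^16≡389, 109^32≡296, 109^64≡453, 109^128≡678, 109^256≡568
446 = 256 + 128 + 32 + 16 + 8 + 4 + 2, so 109^446 ≡ 568·678·296·389·573·703·662 ≡ 154 (mod 863)
169·154 = 26026 ≡ 136 (mod 863)
598 ≠ 136; the check fails.

fails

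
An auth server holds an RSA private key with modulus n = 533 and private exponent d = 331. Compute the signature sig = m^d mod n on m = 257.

m^2 ≡ 257^2 = 66049 ≡ 490
m^4 ≡ 490^2 = 240100 ≡ 250
m^8 ≡ 250^2 = 62500 ≡ 139
m^16 ≡ 139^2 = 19321 ≡ 133
m^32 ≡ 133^2 = 17689 ≡ 100
m^64 ≡ 100^2 = 10000 ≡ 406
m^128 ≡ 406^2 = 164836 ≡ 139
m^256 ≡ 139^2 = 19321 ≡ 133
331 = 256 + 64 + 8 + 2 + 1, so m^331 ≡ 133·406·139·490·257 ≡ 140 (mod 533)

140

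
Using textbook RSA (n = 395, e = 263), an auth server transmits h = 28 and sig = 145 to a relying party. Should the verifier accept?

sig^2 ≡ 145^2 = 21025 ≡ 90
sig^4 ≡ 90^2 = 8100 ≡ 200
sig^8 ≡ 200^2 = 40000 ≡ 105
sig^16 ≡ 105^2 = 11025 ≡ 360
sig^32 ≡ 360^2 = 129600 ≡ 40
sig^64 ≡ 40^2 = 1600 ≡ 20
sig^128 ≡ 20^2 = 400 ≡ 5
sig^256 ≡ 5^2 = 25
263 = 256 + 4 + 2 + 1, so sig^263 ≡ 25·200·90·145 ≡ 345 (mod 395)
345 ≠ 28, so verification fails.

reject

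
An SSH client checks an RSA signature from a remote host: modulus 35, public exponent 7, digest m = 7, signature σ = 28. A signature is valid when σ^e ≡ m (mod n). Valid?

yes

σ^2 ≡ 28^2 = 784 ≡ 14
σ^4 ≡ 14^2 = 196 ≡ 21
7 = 4 + 2 + 1, so σ^7 ≡ 21·14·28 ≡ 7 (mod 35)
7 = m, so the signature checks out.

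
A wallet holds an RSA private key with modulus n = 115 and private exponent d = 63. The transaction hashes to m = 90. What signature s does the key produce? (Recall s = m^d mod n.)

m^2 ≡ 90^2 = 8100 ≡ 50
m^4 ≡ 50^2 = 2500 ≡ 85
m^8 ≡ 85^2 = 7225 ≡ 95
m^16 ≡ 95^2 = 9025 ≡ 55
m^32 ≡ 55^2 = 3025 ≡ 35
63 = 32 + 16 + 8 + 4 + 2 + 1, so m^63 ≡ 35·55·95·85·50·90 ≡ 20 (mod 115)

20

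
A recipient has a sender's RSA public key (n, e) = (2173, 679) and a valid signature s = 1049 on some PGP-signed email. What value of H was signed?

s^2 ≡ 1049^2 = 1100401 ≡ 863
s^4 ≡ 863^2 = 744769 ≡ 1603
s^8 ≡ 1603^2 = 2569609 ≡ 1123
s^16 ≡ 1123^2 = 1261129 ≡ 789
s^32 ≡ 789^2 = 622521 ≡ 1043
s^64 ≡ 1043^2 = 1087849 ≡ 1349
s^128 ≡ 1349^2 = 1819801 ≡ 1000
s^256 ≡ 1000^2 = 1000000 ≡ 420
s^512 ≡ 420^2 = 176400 ≡ 387
679 = 512 + 128 + 32 + 4 + 2 + 1, so s^679 ≡ 387·1000·1043·1603·863·1049 ≡ 1160 (mod 2173)

1160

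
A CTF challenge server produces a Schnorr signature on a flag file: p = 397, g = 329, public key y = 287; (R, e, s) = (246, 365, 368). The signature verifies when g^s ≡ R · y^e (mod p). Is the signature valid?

valid

g^s mod p:
329^2 = 108241 ≡ 257
329^4 ≡ 257^2 = 66049 ≡ 147
329^8 ≡ 147^2 = 21609 ≡ 171
329^16 ≡ 171^2 = 29241 ≡ 260
329^32 ≡ 260^2 = 67600 ≡ 110
329^64 ≡ 110^2 = 12100 ≡ 190
329^128 ≡ 190^2 = 36100 ≡ 370
329^256 ≡ 370^2 = 136900 ≡ 332
368 = 256 + 64 + 32 + 16, so 329^368 ≡ 332·190·110·260 ≡ 106 (mod 397)
R · y^e mod p:
287^2 = 82369 ≡ 190
287^4 ≡ 190^2 = 36100 ≡ 370
287^8 ≡ 370^2 = 136900 ≡ 332
287^16 ≡ 332^2 = 110224 ≡ 255
287^32 ≡ 255^2 = 65025 ≡ 314
287^64 ≡ 314^2 = 98596 ≡ 140
287^128 ≡ 140^2 = 19600 ≡ 147
287^256 ≡ 147^2 = 21609 ≡ 171
365 = 256 + 64 + 32 + 8 + 4 + 1, so 287^365 ≡ 171·140·314·332·370·287 ≡ 207 (mod 397)
246·207 = 50922 ≡ 106 (mod 397)
106 ≡ 106 (mod 397); signature holds.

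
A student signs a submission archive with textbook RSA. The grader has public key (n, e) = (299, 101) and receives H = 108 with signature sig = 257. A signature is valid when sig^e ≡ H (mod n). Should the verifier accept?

sig^101 mod 299 = 108
108 = H, so the signature checks out.

accept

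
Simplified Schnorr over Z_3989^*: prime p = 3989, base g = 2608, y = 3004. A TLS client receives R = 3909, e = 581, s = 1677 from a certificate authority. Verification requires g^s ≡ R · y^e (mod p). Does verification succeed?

passes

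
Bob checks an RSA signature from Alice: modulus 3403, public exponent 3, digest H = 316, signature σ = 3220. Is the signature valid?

valid

σ^3 mod 3403 = 316
σ^3 mod 3403 = 316 matches H.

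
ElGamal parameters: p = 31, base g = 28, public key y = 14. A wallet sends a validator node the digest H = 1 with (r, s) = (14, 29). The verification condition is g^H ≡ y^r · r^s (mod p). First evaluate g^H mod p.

28^1 mod 31 = 28

28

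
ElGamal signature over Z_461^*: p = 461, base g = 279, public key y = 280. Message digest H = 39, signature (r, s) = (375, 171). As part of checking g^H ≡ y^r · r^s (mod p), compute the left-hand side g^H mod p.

429

Squares mod 461: 279^1≡279, 279^2≡393, 279^4≡14, 279^8≡196, 279^16≡153, 279^32≡359
39 = 32 + 4 + 2 + 1, so 279^39 ≡ 359·14·393·279 ≡ 429 (mod 461)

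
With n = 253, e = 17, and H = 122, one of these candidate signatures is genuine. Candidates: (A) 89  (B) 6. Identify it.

Candidate A: 89^2 = 7921 ≡ 78; 89^4 ≡ 78^2 = 6084 ≡ 12; 89^8 ≡ 12^2 = 144; 89^16 ≡ 144^2 = 20736 ≡ 243; 17 = 16 + 1, so 89^17 ≡ 243·89 ≡ 122 (mod 253)
  → matches H = 122
Candidate B: 6^2 = 36; 6^4 ≡ 36^2 = 1296 ≡ 31; 6^8 ≡ 31^2 = 961 ≡ 202; 6^16 ≡ 202^2 = 40804 ≡ 71; 17 = 16 + 1, so 6^17 ≡ 71·6 ≡ 173 (mod 253)

A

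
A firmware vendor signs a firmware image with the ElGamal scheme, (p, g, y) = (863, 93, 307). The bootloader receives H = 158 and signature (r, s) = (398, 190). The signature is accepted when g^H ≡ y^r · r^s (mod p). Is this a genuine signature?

Left side g^H mod p:
93^2 = 8649 ≡ 19
93^4 ≡ 19^2 = 361
93^8 ≡ 361^2 = 130321 ≡ 8
93^16 ≡ 8^2 = 64
93^32 ≡ 64^2 = 4096 ≡ 644
93^64 ≡ 644^2 = 414736 ≡ 496
93^128 ≡ 496^2 = 246016 ≡ 61
158 = 128 + 16 + 8 + 4 + 2, so 93^158 ≡ 61·64·8·361·19 ≡ 387 (mod 863)
Right side y^r · r^s mod p:
307^2 = 94249 ≡ 182
307^4 ≡ 182^2 = 33124 ≡ 330
307^8 ≡ 330^2 = 108900 ≡ 162
307^16 ≡ 162^2 = 26244 ≡ 354
307^32 ≡ 354^2 = 125316 ≡ 181
307^64 ≡ 181^2 = 32761 ≡ 830
307^128 ≡ 830^2 = 688900 ≡ 226
307^256 ≡ 226^2 = 51076 ≡ 159
398 = 256 + 128 + 8 + 4 + 2, so 307^398 ≡ 159·226·162·330·182 ≡ 626 (mod 863)
398^2 = 158404 ≡ 475
398^4 ≡ 475^2 = 225625 ≡ 382
398^8 ≡ 382^2 = 145924 ≡ 77
398^16 ≡ 77^2 = 5929 ≡ 751
398^32 ≡ 751^2 = 564001 ≡ 462
398^64 ≡ 462^2 = 213444 ≡ 283
398^128 ≡ 283^2 = 80089 ≡ 693
190 = 128 + 32 + 16 + 8 + 4 + 2, so 398^190 ≡ 693·462·751·77·382·475 ≡ 253 (mod 863)
626·253 = 158378 ≡ 449 (mod 863)
387 ≠ 449, so verification fails.

forged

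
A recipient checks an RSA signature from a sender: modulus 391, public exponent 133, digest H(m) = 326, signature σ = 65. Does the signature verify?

σ^133 mod 391 = 318
318 ≠ 326, so verification fails.

does not verify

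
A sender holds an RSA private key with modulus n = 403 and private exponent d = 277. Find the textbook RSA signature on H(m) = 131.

183

(H(m))^2 ≡ 131^2 = 17161 ≡ 235
(H(m))^4 ≡ 235^2 = 55225 ≡ 14
(H(m))^8 ≡ 14^2 = 196
(H(m))^16 ≡ 196^2 = 38416 ≡ 131
(H(m))^32 ≡ 131^2 = 17161 ≡ 235
(H(m))^64 ≡ 235^2 = 55225 ≡ 14
(H(m))^128 ≡ 14^2 = 196
(H(m))^256 ≡ 196^2 = 38416 ≡ 131
277 = 256 + 16 + 4 + 1, so (H(m))^277 ≡ 131·131·14·131 ≡ 183 (mod 403)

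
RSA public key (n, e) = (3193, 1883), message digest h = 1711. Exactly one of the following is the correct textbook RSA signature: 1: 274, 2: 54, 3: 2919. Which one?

1

Candidate 1: Squares mod 3193: 274^1≡274, 274^2≡1637, 274^4≡842, 274^8≡118, 274^16≡1152, 274^32≡2009, 274^64≡129, 274^128≡676, 274^256≡377, 274^512≡1637, 274^1024≡842; 1883 = 1024 + 512 + 256 + 64 + 16 + 8 + 2 + 1, so 274^1883 ≡ 842·1637·377·129·1152·118·1637·274 ≡ 1711 (mod 3193)
  → matches h = 1711
Candidate 2: Squares mod 3193: 54^1≡54, 54^2≡2916, 54^4≡97, 54^8≡3023, 54^16≡163, 54^32≡1025, 54^64≡128, 54^128≡419, 54^256≡3139, 54^512≡2916, 54^1024≡97; 1883 = 1024 + 512 + 256 + 64 + 16 + 8 + 2 + 1, so 54^1883 ≡ 97·2916·3139·128·163·3023·2916·54 ≡ 2867 (mod 3193)
Candidate 3: Squares mod 3193: 2919^1≡2919, 2919^2≡1637, 2919^4≡842, 2919^8≡118, 2919^16≡1152, 2919^32≡2009, 2919^64≡129, 2919^128≡676, 2919^256≡377, 2919^512≡1637, 2919^1024≡842; 1883 = 1024 + 512 + 256 + 64 + 16 + 8 + 2 + 1, so 2919^1883 ≡ 842·1637·377·129·1152·118·1637·2919 ≡ 1482 (mod 3193)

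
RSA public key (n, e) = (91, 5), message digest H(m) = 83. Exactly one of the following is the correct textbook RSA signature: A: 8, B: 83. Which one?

B

Candidate A: 8^2 = 64; 8^4 ≡ 64^2 = 4096 ≡ 1; 5 = 4 + 1, so 8^5 ≡ 1·8 ≡ 8 (mod 91)
Candidate B: 83^2 = 6889 ≡ 64; 83^4 ≡ 64^2 = 4096 ≡ 1; 5 = 4 + 1, so 83^5 ≡ 1·83 ≡ 83 (mod 91)
  → matches H(m) = 83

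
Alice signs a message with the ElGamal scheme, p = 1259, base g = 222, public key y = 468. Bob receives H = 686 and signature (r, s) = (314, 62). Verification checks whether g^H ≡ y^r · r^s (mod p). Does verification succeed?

Left side g^H mod p:
222^686 mod 1259 = 847
Right side y^r · r^s mod p:
468^314 mod 1259 = 167
314^62 mod 1259 = 88
167·88 = 14696 ≡ 847 (mod 1259)
847 ≡ 847 (mod 1259), so the signature is genuine.

passes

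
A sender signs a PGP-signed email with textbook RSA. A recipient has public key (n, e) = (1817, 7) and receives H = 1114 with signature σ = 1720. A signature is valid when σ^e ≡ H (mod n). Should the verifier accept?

Squares mod 1817: σ^1≡1720, σ^2≡324, σ^4≡1407
7 = 4 + 2 + 1, so σ^7 ≡ 1407·324·1720 ≡ 1133 (mod 1817)
1133 ≠ 1114, so verification fails.

reject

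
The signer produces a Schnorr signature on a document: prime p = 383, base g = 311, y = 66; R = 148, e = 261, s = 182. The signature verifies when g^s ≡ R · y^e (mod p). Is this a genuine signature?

g^s mod p:
311^182 mod 383 = 330
R · y^e mod p:
66^261 mod 383 = 349
148·349 = 51652 ≡ 330 (mod 383)
330 ≡ 330 (mod 383); signature holds.

genuine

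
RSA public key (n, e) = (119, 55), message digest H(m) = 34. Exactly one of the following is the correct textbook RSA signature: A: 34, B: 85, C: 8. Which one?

Candidate A: Squares mod 119: 34^1≡34, 34^2≡85, 34^4≡85, 34^8≡85, 34^16≡85, 34^32≡85; 55 = 32 + 16 + 4 + 2 + 1, so 34^55 ≡ 85·85·85·85·34 ≡ 34 (mod 119)
  → matches H(m) = 34
Candidate B: Squares mod 119: 85^1≡85, 85^2≡85, 85^4≡85, 85^8≡85, 85^16≡85, 85^32≡85; 55 = 32 + 16 + 4 + 2 + 1, so 85^55 ≡ 85·85·85·85·85 ≡ 85 (mod 119)
Candidate C: Squares mod 119: 8^1≡8, 8^2≡64, 8^4≡50, 8^8≡1, 8^16≡1, 8^32≡1; 55 = 32 + 16 + 4 + 2 + 1, so 8^55 ≡ 1·1·50·64·8 ≡ 15 (mod 119)

A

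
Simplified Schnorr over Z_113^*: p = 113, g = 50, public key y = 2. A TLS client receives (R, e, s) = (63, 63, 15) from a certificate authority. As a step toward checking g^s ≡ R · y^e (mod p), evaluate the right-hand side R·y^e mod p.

41

2^2 = 4
2^4 ≡ 4^2 = 16
2^8 ≡ 16^2 = 256 ≡ 30
2^16 ≡ 30^2 = 900 ≡ 109
2^32 ≡ 109^2 = 11881 ≡ 16
63 = 32 + 16 + 8 + 4 + 2 + 1, so 2^63 ≡ 16·109·30·16·4·2 ≡ 15 (mod 113)
R · y^e ≡ 63·15 = 945 ≡ 41 (mod 113)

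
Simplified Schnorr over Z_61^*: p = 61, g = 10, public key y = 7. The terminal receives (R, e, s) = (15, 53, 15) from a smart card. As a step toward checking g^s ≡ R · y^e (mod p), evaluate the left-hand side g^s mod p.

50

10^2 = 100 ≡ 39
10^4 ≡ 39^2 = 1521 ≡ 57
10^8 ≡ 57^2 = 3249 ≡ 16
15 = 8 + 4 + 2 + 1, so 10^15 ≡ 16·57·39·10 ≡ 50 (mod 61)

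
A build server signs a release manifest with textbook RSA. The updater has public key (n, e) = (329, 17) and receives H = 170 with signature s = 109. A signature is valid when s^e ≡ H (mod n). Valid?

yes

s^2 ≡ 109^2 = 11881 ≡ 37
s^4 ≡ 37^2 = 1369 ≡ 53
s^8 ≡ 53^2 = 2809 ≡ 177
s^16 ≡ 177^2 = 31329 ≡ 74
17 = 16 + 1, so s^17 ≡ 74·109 ≡ 170 (mod 329)
170 = H, so the signature checks out.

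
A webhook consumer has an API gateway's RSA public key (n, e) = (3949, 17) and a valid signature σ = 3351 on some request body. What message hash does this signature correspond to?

Squares mod 3949: σ^1≡3351, σ^2≡2194, σ^4≡3754, σ^8≡2484, σ^16≡1918
17 = 16 + 1, so σ^17 ≡ 1918·3351 ≡ 2195 (mod 3949)

2195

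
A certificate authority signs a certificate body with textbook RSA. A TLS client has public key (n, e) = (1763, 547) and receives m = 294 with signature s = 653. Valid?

s^2 ≡ 653^2 = 426409 ≡ 1526
s^4 ≡ 1526^2 = 2328676 ≡ 1516
s^8 ≡ 1516^2 = 2298256 ≡ 1067
s^16 ≡ 1067^2 = 1138489 ≡ 1354
s^32 ≡ 1354^2 = 1833316 ≡ 1559
s^64 ≡ 1559^2 = 2430481 ≡ 1067
s^128 ≡ 1067^2 = 1138489 ≡ 1354
s^256 ≡ 1354^2 = 1833316 ≡ 1559
s^512 ≡ 1559^2 = 2430481 ≡ 1067
547 = 512 + 32 + 2 + 1, so s^547 ≡ 1067·1559·1526·653 ≡ 137 (mod 1763)
The recovered value 137 does not match the digest 294.

no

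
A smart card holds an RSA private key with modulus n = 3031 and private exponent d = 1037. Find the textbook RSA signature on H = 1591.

1257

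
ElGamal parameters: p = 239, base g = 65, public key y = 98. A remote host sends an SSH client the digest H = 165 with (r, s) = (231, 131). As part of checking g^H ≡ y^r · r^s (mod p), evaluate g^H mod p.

152

65^2 = 4225 ≡ 162
65^4 ≡ 162^2 = 26244 ≡ 193
65^8 ≡ 193^2 = 37249 ≡ 204
65^16 ≡ 204^2 = 41616 ≡ 30
65^32 ≡ 30^2 = 900 ≡ 183
65^64 ≡ 183^2 = 33489 ≡ 29
65^128 ≡ 29^2 = 841 ≡ 124
165 = 128 + 32 + 4 + 1, so 65^165 ≡ 124·183·193·65 ≡ 152 (mod 239)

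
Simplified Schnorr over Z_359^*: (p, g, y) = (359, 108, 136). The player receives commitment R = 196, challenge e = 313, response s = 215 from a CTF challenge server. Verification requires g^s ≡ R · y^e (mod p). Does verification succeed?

g^s mod p:
108^2 = 11664 ≡ 176
108^4 ≡ 176^2 = 30976 ≡ 102
108^8 ≡ 102^2 = 10404 ≡ 352
108^16 ≡ 352^2 = 123904 ≡ 49
108^32 ≡ 49^2 = 2401 ≡ 247
108^64 ≡ 247^2 = 61009 ≡ 338
108^128 ≡ 338^2 = 114244 ≡ 82
215 = 128 + 64 + 16 + 4 + 2 + 1, so 108^215 ≡ 82·338·49·102·176·108 ≡ 64 (mod 359)
R · y^e mod p:
136^2 = 18496 ≡ 187
136^4 ≡ 187^2 = 34969 ≡ 146
136^8 ≡ 146^2 = 21316 ≡ 135
136^16 ≡ 135^2 = 18225 ≡ 275
136^32 ≡ 275^2 = 75625 ≡ 235
136^64 ≡ 235^2 = 55225 ≡ 298
136^128 ≡ 298^2 = 88804 ≡ 131
136^256 ≡ 131^2 = 17161 ≡ 288
313 = 256 + 32 + 16 + 8 + 1, so 136^313 ≡ 288·235·275·135·136 ≡ 204 (mod 359)
196·204 = 39984 ≡ 135 (mod 359)
64 ≠ 135; the check fails.

fails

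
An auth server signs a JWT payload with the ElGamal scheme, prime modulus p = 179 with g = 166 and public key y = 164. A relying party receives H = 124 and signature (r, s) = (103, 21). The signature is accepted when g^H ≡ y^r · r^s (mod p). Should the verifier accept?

reject

Left side g^H mod p:
166^2 = 27556 ≡ 169
166^4 ≡ 169^2 = 28561 ≡ 100
166^8 ≡ 100^2 = 10000 ≡ 155
166^16 ≡ 155^2 = 24025 ≡ 39
166^32 ≡ 39^2 = 1521 ≡ 89
166^64 ≡ 89^2 = 7921 ≡ 45
124 = 64 + 32 + 16 + 8 + 4, so 166^124 ≡ 45·89·39·155·100 ≡ 65 (mod 179)
Right side y^r · r^s mod p:
164^2 = 26896 ≡ 46
164^4 ≡ 46^2 = 2116 ≡ 147
164^8 ≡ 147^2 = 21609 ≡ 129
164^16 ≡ 129^2 = 16641 ≡ 173
164^32 ≡ 173^2 = 29929 ≡ 36
164^64 ≡ 36^2 = 1296 ≡ 43
103 = 64 + 32 + 4 + 2 + 1, so 164^103 ≡ 43·36·147·46·164 ≡ 148 (mod 179)
103^2 = 10609 ≡ 48
103^4 ≡ 48^2 = 2304 ≡ 156
103^8 ≡ 156^2 = 24336 ≡ 171
103^16 ≡ 171^2 = 29241 ≡ 64
21 = 16 + 4 + 1, so 103^21 ≡ 64·156·103 ≡ 176 (mod 179)
148·176 = 26048 ≡ 93 (mod 179)
65 ≠ 93, so verification fails.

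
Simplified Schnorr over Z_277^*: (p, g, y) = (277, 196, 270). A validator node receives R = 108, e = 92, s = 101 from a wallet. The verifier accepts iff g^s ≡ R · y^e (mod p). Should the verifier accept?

g^s mod p:
Squares mod 277: 196^1≡196, 196^2≡190, 196^4≡90, 196^8≡67, 196^16≡57, 196^32≡202, 196^64≡85
101 = 64 + 32 + 4 + 1, so 196^101 ≡ 85·202·90·196 ≡ 75 (mod 277)
R · y^e mod p:
Squares mod 277: 270^1≡270, 270^2≡49, 270^4≡185, 270^8≡154, 270^16≡171, 270^32≡156, 270^64≡237
92 = 64 + 16 + 8 + 4, so 270^92 ≡ 237·171·154·185 ≡ 116 (mod 277)
108·116 = 12528 ≡ 63 (mod 277)
75 ≠ 63; the check fails.

reject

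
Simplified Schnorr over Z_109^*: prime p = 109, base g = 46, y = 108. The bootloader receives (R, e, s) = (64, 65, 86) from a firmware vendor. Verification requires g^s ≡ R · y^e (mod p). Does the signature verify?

verifies

g^s mod p:
46^2 = 2116 ≡ 45
46^4 ≡ 45^2 = 2025 ≡ 63
46^8 ≡ 63^2 = 3969 ≡ 45
46^16 ≡ 45^2 = 2025 ≡ 63
46^32 ≡ 63^2 = 3969 ≡ 45
46^64 ≡ 45^2 = 2025 ≡ 63
86 = 64 + 16 + 4 + 2, so 46^86 ≡ 63·63·63·45 ≡ 45 (mod 109)
R · y^e mod p:
108^2 = 11664 ≡ 1
108^4 ≡ 1^2 = 1
108^8 ≡ 1^2 = 1
108^16 ≡ 1^2 = 1
108^32 ≡ 1^2 = 1
108^64 ≡ 1^2 = 1
65 = 64 + 1, so 108^65 ≡ 1·108 ≡ 108 (mod 109)
64·108 = 6912 ≡ 45 (mod 109)
45 ≡ 45 (mod 109); signature holds.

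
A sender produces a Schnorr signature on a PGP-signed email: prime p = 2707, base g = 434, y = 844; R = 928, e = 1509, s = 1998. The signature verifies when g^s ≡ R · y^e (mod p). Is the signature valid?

invalid

g^s mod p:
434^2 = 188356 ≡ 1573
434^4 ≡ 1573^2 = 2474329 ≡ 131
434^8 ≡ 131^2 = 17161 ≡ 919
434^16 ≡ 919^2 = 844561 ≡ 2684
434^32 ≡ 2684^2 = 7203856 ≡ 529
434^64 ≡ 529^2 = 279841 ≡ 1020
434^128 ≡ 1020^2 = 1040400 ≡ 912
434^256 ≡ 912^2 = 831744 ≡ 695
434^512 ≡ 695^2 = 483025 ≡ 1179
434^1024 ≡ 1179^2 = 1390041 ≡ 1350
1998 = 1024 + 512 + 256 + 128 + 64 + 8 + 4 + 2, so 434^1998 ≡ 1350·1179·695·912·1020·919·131·1573 ≡ 1276 (mod 2707)
R · y^e mod p:
844^2 = 712336 ≡ 395
844^4 ≡ 395^2 = 156025 ≡ 1726
844^8 ≡ 1726^2 = 2979076 ≡ 1376
844^16 ≡ 1376^2 = 1893376 ≡ 1183
844^32 ≡ 1183^2 = 1399489 ≡ 2677
844^64 ≡ 2677^2 = 7166329 ≡ 900
844^128 ≡ 900^2 = 810000 ≡ 607
844^256 ≡ 607^2 = 368449 ≡ 297
844^512 ≡ 297^2 = 88209 ≡ 1585
844^1024 ≡ 1585^2 = 2512225 ≡ 129
1509 = 1024 + 256 + 128 + 64 + 32 + 4 + 1, so 844^1509 ≡ 129·297·607·900·2677·1726·844 ≡ 805 (mod 2707)
928·805 = 747040 ≡ 2615 (mod 2707)
1276 ≠ 2615; the check fails.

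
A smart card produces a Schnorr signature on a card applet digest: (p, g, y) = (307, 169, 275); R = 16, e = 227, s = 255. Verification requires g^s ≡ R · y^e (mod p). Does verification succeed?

g^s mod p:
Squares mod 307: 169^1≡169, 169^2≡10, 169^4≡100, 169^8≡176, 169^16≡276, 169^32≡40, 169^64≡65, 169^128≡234
255 = 128 + 64 + 32 + 16 + 8 + 4 + 2 + 1, so 169^255 ≡ 234·65·40·276·176·100·10·169 ≡ 17 (mod 307)
R · y^e mod p:
Squares mod 307: 275^1≡275, 275^2≡103, 275^4≡171, 275^8≡76, 275^16≡250, 275^32≡179, 275^64≡113, 275^128≡182
227 = 128 + 64 + 32 + 2 + 1, so 275^227 ≡ 182·113·179·103·275 ≡ 97 (mod 307)
16·97 = 1552 ≡ 17 (mod 307)
17 ≡ 17 (mod 307); signature holds.

passes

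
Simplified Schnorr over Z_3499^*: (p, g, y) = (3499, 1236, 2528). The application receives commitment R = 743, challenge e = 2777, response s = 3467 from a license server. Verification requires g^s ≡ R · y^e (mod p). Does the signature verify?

g^s mod p:
Squares mod 3499: 1236^1≡1236, 1236^2≡2132, 1236^4≡223, 1236^8≡743, 1236^16≡2706, 1236^32≡2528, 1236^64≡1610, 1236^128≡2840, 1236^256≡405, 1236^512≡3071, 1236^1024≡1236, 1236^2048≡2132
3467 = 2048 + 1024 + 256 + 128 + 8 + 2 + 1, so 1236^3467 ≡ 2132·1236·405·2840·743·2132·1236 ≡ 2132 (mod 3499)
R · y^e mod p:
Squares mod 3499: 2528^1≡2528, 2528^2≡1610, 2528^4≡2840, 2528^8≡405, 2528^16≡3071, 2528^32≡1236, 2528^64≡2132, 2528^128≡223, 2528^256≡743, 2528^512≡2706, 2528^1024≡2528, 2528^2048≡1610
2777 = 2048 + 512 + 128 + 64 + 16 + 8 + 1, so 2528^2777 ≡ 1610·2706·223·2132·3071·405·2528 ≡ 3071 (mod 3499)
743·3071 = 2281753 ≡ 405 (mod 3499)
2132 ≠ 405; the check fails.

does not verify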